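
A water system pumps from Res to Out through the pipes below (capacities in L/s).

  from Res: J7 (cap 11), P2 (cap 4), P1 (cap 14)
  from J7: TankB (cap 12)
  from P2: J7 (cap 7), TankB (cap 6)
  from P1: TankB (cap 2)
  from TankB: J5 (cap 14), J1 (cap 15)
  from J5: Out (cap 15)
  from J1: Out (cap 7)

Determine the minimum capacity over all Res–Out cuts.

Augment Res→J7→TankB→J5→Out: bottleneck 11, flow now 11.
Augment Res→P2→TankB→J5→Out: bottleneck 3, flow now 14.
Augment Res→P2→TankB→J1→Out: bottleneck 1, flow now 15.
Augment Res→P1→TankB→J1→Out: bottleneck 2, flow now 17.
No augmenting path remains; maximum flow = 17.
By max-flow min-cut, the minimum cut capacity equals the max flow.
In the residual graph, reachable from Res: {Res, P1}.
Min-cut edges: Res→J7 (11), Res→P2 (4), P1→TankB (2); capacity 11 + 4 + 2 = 17.

17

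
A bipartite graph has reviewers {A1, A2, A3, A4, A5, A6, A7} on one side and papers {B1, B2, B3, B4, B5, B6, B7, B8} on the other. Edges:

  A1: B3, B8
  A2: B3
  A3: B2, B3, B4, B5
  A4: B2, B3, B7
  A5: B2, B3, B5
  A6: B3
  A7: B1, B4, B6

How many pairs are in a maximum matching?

6

Unit-capacity flow: source→left, listed edges, right→sink; max matching = max flow.
Augmenting path A1→B3 (+1); matched 1.
Augmenting path A3→B2 (+1); matched 2.
Augmenting path A4→B7 (+1); matched 3.
Augmenting path A5→B5 (+1); matched 4.
Augmenting path A7→B1 (+1); matched 5.
Augmenting path A2→B3→A1→B8 (+1); matched 6.
No augmenting path remains; maximum matching = 6.
König certificate: {A1, A3, A4, A5, A7, B3} is a vertex cover of size 6 (every listed pair touches it), so no matching can be larger.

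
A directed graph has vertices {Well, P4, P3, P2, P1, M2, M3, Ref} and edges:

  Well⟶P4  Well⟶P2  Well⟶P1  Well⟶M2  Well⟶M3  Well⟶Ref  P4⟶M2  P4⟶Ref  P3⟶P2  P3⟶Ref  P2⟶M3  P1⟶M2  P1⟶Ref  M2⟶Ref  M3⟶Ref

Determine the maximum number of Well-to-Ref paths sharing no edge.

5

Assign every edge capacity 1; by Menger, the answer equals the max flow.
Path Well→Ref (+1); total 1.
Path Well→P4→Ref (+1); total 2.
Path Well→P1→Ref (+1); total 3.
Path Well→M2→Ref (+1); total 4.
Path Well→M3→Ref (+1); total 5.
No residual Well→Ref path; max flow = 5.
Certifying cut of size 5: {M3→Ref, Well→M2, Well→P1, Well→P4, Well→Ref}.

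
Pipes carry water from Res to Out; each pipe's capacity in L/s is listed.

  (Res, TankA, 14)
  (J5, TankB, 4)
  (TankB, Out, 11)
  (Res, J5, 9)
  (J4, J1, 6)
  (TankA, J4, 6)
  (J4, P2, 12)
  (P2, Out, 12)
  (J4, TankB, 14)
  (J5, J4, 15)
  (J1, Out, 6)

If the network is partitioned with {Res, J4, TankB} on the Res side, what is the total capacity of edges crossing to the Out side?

52

Edges leaving {Res, J4, TankB}: Res→J5 (9), Res→TankA (14), J4→J1 (6), J4→P2 (12), TankB→Out (11).
Cut capacity = 9 + 14 + 6 + 12 + 11 = 52.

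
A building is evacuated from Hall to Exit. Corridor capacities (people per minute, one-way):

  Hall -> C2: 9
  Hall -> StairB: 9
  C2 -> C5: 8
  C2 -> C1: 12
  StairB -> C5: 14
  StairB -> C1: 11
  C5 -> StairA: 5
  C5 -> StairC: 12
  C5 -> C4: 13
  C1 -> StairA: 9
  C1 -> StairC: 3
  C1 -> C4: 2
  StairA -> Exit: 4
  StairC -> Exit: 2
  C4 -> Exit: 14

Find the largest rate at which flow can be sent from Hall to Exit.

Augment Hall→C2→C5→StairA→Exit: bottleneck 4, flow now 4.
Augment Hall→C2→C5→StairC→Exit: bottleneck 2, flow now 6.
Augment Hall→C2→C5→C4→Exit: bottleneck 2, flow now 8.
Augment Hall→C2→C1→C4→Exit: bottleneck 1, flow now 9.
Augment Hall→StairB→C5→C4→Exit: bottleneck 9, flow now 18.
No augmenting path remains; maximum flow = 18.
In the residual graph, reachable from Hall: {Hall}.
Min-cut edges: Hall→C2 (9), Hall→StairB (9); capacity 9 + 9 = 18.
This cut is saturated, so no flow can exceed 18.

18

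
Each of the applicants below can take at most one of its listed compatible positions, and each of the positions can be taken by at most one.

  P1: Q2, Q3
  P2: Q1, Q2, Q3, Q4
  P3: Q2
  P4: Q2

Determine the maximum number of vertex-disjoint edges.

Unit-capacity flow: source→left, listed edges, right→sink; max matching = max flow.
Augmenting path P1→Q2 (+1); matched 1.
Augmenting path P2→Q1 (+1); matched 2.
Augmenting path P3→Q2→P1→Q3 (+1); matched 3.
No augmenting path remains; maximum matching = 3.
König certificate: {P1, P2, Q2} is a vertex cover of size 3 (every listed pair touches it), so no matching can be larger.

3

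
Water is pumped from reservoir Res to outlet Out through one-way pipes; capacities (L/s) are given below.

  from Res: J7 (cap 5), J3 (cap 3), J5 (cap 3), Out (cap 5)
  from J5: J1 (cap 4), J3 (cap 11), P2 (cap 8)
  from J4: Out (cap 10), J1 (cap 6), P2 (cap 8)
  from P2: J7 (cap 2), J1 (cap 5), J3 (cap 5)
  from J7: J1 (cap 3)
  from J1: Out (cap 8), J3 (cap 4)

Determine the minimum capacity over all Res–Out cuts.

11

Augment Res→Out: bottleneck 5, flow now 5.
Augment Res→J5→J1→Out: bottleneck 3, flow now 8.
Augment Res→J7→J1→Out: bottleneck 3, flow now 11.
No augmenting path remains; maximum flow = 11.
By max-flow min-cut, the minimum cut capacity equals the max flow.
In the residual graph, reachable from Res: {Res, J7, J3}.
Min-cut edges: Res→J5 (3), Res→Out (5), J7→J1 (3); capacity 3 + 5 + 3 = 11.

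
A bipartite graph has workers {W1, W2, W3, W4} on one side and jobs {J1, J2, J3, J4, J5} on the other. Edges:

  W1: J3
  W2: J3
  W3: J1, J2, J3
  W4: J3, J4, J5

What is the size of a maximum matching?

3

Unit-capacity flow: source→left, listed edges, right→sink; max matching = max flow.
Augmenting path W1→J3 (+1); matched 1.
Augmenting path W3→J1 (+1); matched 2.
Augmenting path W4→J4 (+1); matched 3.
No augmenting path remains; maximum matching = 3.
König certificate: {W3, W4, J3} is a vertex cover of size 3 (every listed pair touches it), so no matching can be larger.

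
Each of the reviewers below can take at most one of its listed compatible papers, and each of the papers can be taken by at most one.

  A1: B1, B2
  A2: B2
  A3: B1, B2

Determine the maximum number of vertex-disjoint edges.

Unit-capacity flow: source→left, listed edges, right→sink; max matching = max flow.
Augmenting path A1→B1 (+1); matched 1.
Augmenting path A2→B2 (+1); matched 2.
No augmenting path remains; maximum matching = 2.
König certificate: {B1, B2} is a vertex cover of size 2 (every listed pair touches it), so no matching can be larger.

2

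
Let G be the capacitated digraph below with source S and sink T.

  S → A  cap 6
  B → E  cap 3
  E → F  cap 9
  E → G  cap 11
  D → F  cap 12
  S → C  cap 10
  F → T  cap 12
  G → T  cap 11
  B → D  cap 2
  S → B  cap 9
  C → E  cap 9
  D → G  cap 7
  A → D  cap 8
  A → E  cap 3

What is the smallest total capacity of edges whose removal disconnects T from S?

20

Augment S→A→D→F→T: bottleneck 6, flow now 6.
Augment S→B→D→F→T: bottleneck 2, flow now 8.
Augment S→B→E→F→T: bottleneck 3, flow now 11.
Augment S→C→E→F→T: bottleneck 1, flow now 12.
Augment S→C→E→G→T: bottleneck 8, flow now 20.
No augmenting path remains; maximum flow = 20.
By max-flow min-cut, the minimum cut capacity equals the max flow.
In the residual graph, reachable from S: {S, B, C}.
Min-cut edges: S→A (6), B→D (2), B→E (3), C→E (9); capacity 6 + 2 + 3 + 9 = 20.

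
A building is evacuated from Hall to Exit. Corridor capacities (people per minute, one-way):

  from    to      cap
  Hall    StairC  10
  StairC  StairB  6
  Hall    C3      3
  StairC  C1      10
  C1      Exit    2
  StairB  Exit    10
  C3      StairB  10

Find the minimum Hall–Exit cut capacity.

11

Augment Hall→StairC→StairB→Exit: bottleneck 6, flow now 6.
Augment Hall→StairC→C1→Exit: bottleneck 2, flow now 8.
Augment Hall→C3→StairB→Exit: bottleneck 3, flow now 11.
No augmenting path remains; maximum flow = 11.
By max-flow min-cut, the minimum cut capacity equals the max flow.
In the residual graph, reachable from Hall: {Hall, StairC, C1}.
Min-cut edges: Hall→C3 (3), StairC→StairB (6), C1→Exit (2); capacity 3 + 6 + 2 = 11.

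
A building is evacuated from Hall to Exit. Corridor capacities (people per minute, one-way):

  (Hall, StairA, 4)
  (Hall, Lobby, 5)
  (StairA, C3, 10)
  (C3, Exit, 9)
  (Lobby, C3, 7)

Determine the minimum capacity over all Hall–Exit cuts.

9

Augment Hall→StairA→C3→Exit: bottleneck 4, flow now 4.
Augment Hall→Lobby→C3→Exit: bottleneck 5, flow now 9.
No augmenting path remains; maximum flow = 9.
By max-flow min-cut, the minimum cut capacity equals the max flow.
In the residual graph, reachable from Hall: {Hall}.
Min-cut edges: Hall→StairA (4), Hall→Lobby (5); capacity 4 + 5 = 9.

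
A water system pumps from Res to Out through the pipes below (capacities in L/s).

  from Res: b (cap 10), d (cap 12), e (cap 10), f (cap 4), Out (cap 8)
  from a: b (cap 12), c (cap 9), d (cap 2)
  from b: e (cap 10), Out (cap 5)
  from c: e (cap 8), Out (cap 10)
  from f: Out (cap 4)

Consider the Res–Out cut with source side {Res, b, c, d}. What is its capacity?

55

Edges leaving {Res, b, c, d}: Res→e (10), Res→f (4), Res→Out (8), b→e (10), b→Out (5), c→e (8), c→Out (10).
Cut capacity = 10 + 4 + 8 + 10 + 5 + 8 + 10 = 55.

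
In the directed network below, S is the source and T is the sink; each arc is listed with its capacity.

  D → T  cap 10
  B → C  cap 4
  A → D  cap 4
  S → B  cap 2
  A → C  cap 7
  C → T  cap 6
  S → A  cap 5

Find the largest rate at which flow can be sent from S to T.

7

Augment S→A→C→T: bottleneck 5, flow now 5.
Augment S→B→C→T: bottleneck 1, flow now 6.
Augment S→B→C→A→D→T: bottleneck 1, flow now 7. (uses reverse residual edge)
No augmenting path remains; maximum flow = 7.
In the residual graph, reachable from S: {S}.
Min-cut edges: S→A (5), S→B (2); capacity 5 + 2 = 7.
This cut is saturated, so no flow can exceed 7.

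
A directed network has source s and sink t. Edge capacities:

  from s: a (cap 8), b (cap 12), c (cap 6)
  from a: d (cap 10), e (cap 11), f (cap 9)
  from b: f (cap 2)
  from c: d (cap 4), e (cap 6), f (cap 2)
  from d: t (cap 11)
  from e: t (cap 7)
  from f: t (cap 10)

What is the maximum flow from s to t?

16

Augment s→a→d→t: bottleneck 8, flow now 8.
Augment s→b→f→t: bottleneck 2, flow now 10.
Augment s→c→d→t: bottleneck 3, flow now 13.
Augment s→c→e→t: bottleneck 3, flow now 16.
No augmenting path remains; maximum flow = 16.
In the residual graph, reachable from s: {s, b}.
Min-cut edges: s→a (8), s→c (6), b→f (2); capacity 8 + 6 + 2 = 16.
This cut is saturated, so no flow can exceed 16.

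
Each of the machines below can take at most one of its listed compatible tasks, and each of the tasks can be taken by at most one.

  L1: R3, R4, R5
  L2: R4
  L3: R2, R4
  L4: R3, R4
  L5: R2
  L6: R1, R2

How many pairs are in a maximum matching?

5

Unit-capacity flow: source→left, listed edges, right→sink; max matching = max flow.
Augmenting path L1→R3 (+1); matched 1.
Augmenting path L2→R4 (+1); matched 2.
Augmenting path L3→R2 (+1); matched 3.
Augmenting path L6→R1 (+1); matched 4.
Augmenting path L4→R3→L1→R5 (+1); matched 5.
No augmenting path remains; maximum matching = 5.
König certificate: {L1, L4, L6, R2, R4} is a vertex cover of size 5 (every listed pair touches it), so no matching can be larger.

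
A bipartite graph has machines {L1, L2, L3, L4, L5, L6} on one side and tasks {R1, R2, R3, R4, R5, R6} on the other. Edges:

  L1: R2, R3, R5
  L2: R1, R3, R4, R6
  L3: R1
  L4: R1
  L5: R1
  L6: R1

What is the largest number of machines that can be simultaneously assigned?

3

Unit-capacity flow: source→left, listed edges, right→sink; max matching = max flow.
Augmenting path L1→R2 (+1); matched 1.
Augmenting path L2→R1 (+1); matched 2.
Augmenting path L3→R1→L2→R3 (+1); matched 3.
No augmenting path remains; maximum matching = 3.
König certificate: {L1, L2, R1} is a vertex cover of size 3 (every listed pair touches it), so no matching can be larger.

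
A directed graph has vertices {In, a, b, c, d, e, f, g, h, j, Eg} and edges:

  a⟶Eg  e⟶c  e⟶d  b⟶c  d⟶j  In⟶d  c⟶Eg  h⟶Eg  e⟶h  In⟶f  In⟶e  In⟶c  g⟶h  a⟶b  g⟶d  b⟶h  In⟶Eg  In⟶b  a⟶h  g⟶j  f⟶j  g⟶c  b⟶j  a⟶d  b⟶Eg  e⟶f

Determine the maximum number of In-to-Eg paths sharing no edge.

Assign every edge capacity 1; by Menger, the answer equals the max flow.
Path In→Eg (+1); total 1.
Path In→b→Eg (+1); total 2.
Path In→c→Eg (+1); total 3.
Path In→e→h→Eg (+1); total 4.
No residual In→Eg path; max flow = 4.
Certifying cut of size 4: {In→Eg, In→b, In→c, In→e}.

4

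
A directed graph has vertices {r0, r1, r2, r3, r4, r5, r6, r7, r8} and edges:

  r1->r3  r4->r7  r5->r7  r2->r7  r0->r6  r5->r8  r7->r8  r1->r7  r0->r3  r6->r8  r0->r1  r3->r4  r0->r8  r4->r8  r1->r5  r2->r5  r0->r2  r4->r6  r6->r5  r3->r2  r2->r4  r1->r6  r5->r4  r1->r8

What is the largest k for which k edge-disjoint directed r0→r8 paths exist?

Assign every edge capacity 1; by Menger, the answer equals the max flow.
Path r0→r8 (+1); total 1.
Path r0→r1→r8 (+1); total 2.
Path r0→r6→r8 (+1); total 3.
Path r0→r2→r4→r8 (+1); total 4.
Path r0→r3→r2→r5→r8 (+1); total 5.
No residual r0→r8 path; max flow = 5.
Certifying cut of size 5: {r0→r1, r0→r2, r0→r3, r0→r6, r0→r8}.

5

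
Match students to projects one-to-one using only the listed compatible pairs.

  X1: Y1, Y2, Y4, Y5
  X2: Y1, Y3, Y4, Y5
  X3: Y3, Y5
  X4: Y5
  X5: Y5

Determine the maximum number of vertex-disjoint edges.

4

Unit-capacity flow: source→left, listed edges, right→sink; max matching = max flow.
Augmenting path X1→Y1 (+1); matched 1.
Augmenting path X2→Y3 (+1); matched 2.
Augmenting path X3→Y5 (+1); matched 3.
Augmenting path X4→Y5→X3→Y3→X2→Y4 (+1); matched 4.
No augmenting path remains; maximum matching = 4.
König certificate: {X1, X2, X3, Y5} is a vertex cover of size 4 (every listed pair touches it), so no matching can be larger.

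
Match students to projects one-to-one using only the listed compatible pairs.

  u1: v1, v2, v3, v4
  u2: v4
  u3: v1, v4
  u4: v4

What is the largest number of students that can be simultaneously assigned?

3

Unit-capacity flow: source→left, listed edges, right→sink; max matching = max flow.
Augmenting path u1→v1 (+1); matched 1.
Augmenting path u2→v4 (+1); matched 2.
Augmenting path u3→v1→u1→v2 (+1); matched 3.
No augmenting path remains; maximum matching = 3.
König certificate: {u1, u3, v4} is a vertex cover of size 3 (every listed pair touches it), so no matching can be larger.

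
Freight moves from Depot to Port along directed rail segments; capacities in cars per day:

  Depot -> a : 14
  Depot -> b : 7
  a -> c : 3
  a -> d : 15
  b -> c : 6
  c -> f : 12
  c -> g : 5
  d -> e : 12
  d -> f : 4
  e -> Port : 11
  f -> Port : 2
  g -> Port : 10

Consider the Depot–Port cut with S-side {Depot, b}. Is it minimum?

No — its capacity is 20, but the minimum cut has capacity 18.

Given cut capacity: 14 + 6 = 20.
Augment Depot→a→c→f→Port: bottleneck 2, flow now 2.
Augment Depot→a→c→g→Port: bottleneck 1, flow now 3.
Augment Depot→a→d→e→Port: bottleneck 11, flow now 14.
Augment Depot→b→c→g→Port: bottleneck 4, flow now 18.
No augmenting path remains; maximum flow = 18.
In the residual graph, reachable from Depot: {Depot, a, b, c, d, e, f}.
Min-cut edges: c→g (5), e→Port (11), f→Port (2); capacity 5 + 11 + 2 = 18.
Cut capacity 20 exceeds the max flow 18, so it is not minimum.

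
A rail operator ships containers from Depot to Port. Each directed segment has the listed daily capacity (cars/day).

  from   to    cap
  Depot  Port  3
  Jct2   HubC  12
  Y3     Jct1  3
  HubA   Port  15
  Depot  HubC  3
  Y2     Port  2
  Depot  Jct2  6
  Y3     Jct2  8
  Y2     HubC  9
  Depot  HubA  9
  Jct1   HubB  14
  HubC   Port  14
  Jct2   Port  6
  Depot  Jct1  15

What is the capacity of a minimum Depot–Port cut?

Augment Depot→Port: bottleneck 3, flow now 3.
Augment Depot→Jct2→Port: bottleneck 6, flow now 9.
Augment Depot→HubA→Port: bottleneck 9, flow now 18.
Augment Depot→HubC→Port: bottleneck 3, flow now 21.
No augmenting path remains; maximum flow = 21.
By max-flow min-cut, the minimum cut capacity equals the max flow.
In the residual graph, reachable from Depot: {Depot, Jct1, HubB}.
Min-cut edges: Depot→Jct2 (6), Depot→HubA (9), Depot→HubC (3), Depot→Port (3); capacity 6 + 9 + 3 + 3 = 21.

21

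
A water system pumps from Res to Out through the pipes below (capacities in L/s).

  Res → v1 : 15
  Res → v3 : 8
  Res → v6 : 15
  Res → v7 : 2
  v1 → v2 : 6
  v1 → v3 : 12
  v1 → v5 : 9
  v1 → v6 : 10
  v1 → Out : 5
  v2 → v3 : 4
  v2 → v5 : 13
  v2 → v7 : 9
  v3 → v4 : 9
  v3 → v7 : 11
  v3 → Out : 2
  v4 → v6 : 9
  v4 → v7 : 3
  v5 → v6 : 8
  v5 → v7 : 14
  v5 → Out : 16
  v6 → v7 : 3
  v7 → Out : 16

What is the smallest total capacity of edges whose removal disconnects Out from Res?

Augment Res→v1→Out: bottleneck 5, flow now 5.
Augment Res→v3→Out: bottleneck 2, flow now 7.
Augment Res→v7→Out: bottleneck 2, flow now 9.
Augment Res→v1→v5→Out: bottleneck 9, flow now 18.
Augment Res→v3→v7→Out: bottleneck 6, flow now 24.
Augment Res→v6→v7→Out: bottleneck 3, flow now 27.
Augment Res→v1→v2→v5→Out: bottleneck 1, flow now 28.
No augmenting path remains; maximum flow = 28.
By max-flow min-cut, the minimum cut capacity equals the max flow.
In the residual graph, reachable from Res: {Res, v6}.
Min-cut edges: Res→v1 (15), Res→v3 (8), Res→v7 (2), v6→v7 (3); capacity 15 + 8 + 2 + 3 = 28.

28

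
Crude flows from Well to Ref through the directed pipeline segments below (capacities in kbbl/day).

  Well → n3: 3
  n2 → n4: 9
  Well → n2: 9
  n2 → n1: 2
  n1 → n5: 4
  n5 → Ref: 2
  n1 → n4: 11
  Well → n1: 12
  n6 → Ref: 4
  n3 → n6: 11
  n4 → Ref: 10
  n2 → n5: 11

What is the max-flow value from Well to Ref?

15

Augment Well→n1→n4→Ref: bottleneck 10, flow now 10.
Augment Well→n1→n5→Ref: bottleneck 2, flow now 12.
Augment Well→n3→n6→Ref: bottleneck 3, flow now 15.
No augmenting path remains; maximum flow = 15.
In the residual graph, reachable from Well: {Well, n1, n2, n4, n5}.
Min-cut edges: Well→n3 (3), n4→Ref (10), n5→Ref (2); capacity 3 + 10 + 2 = 15.
This cut is saturated, so no flow can exceed 15.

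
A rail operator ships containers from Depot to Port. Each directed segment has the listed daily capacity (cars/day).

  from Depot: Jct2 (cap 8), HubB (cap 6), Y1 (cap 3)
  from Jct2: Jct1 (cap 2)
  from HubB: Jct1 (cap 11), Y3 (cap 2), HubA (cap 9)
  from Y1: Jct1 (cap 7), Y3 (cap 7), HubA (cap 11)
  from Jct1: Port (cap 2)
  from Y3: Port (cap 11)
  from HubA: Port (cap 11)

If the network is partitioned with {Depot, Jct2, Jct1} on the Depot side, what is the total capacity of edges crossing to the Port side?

11

Edges leaving {Depot, Jct2, Jct1}: Depot→HubB (6), Depot→Y1 (3), Jct1→Port (2).
Cut capacity = 6 + 3 + 2 = 11.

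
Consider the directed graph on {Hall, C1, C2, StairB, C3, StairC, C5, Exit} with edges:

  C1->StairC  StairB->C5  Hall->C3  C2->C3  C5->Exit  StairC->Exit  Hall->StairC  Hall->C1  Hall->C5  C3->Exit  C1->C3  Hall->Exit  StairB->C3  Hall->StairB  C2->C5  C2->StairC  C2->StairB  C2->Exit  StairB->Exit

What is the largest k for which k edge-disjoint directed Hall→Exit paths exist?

Assign every edge capacity 1; by Menger, the answer equals the max flow.
Path Hall→Exit (+1); total 1.
Path Hall→StairB→Exit (+1); total 2.
Path Hall→C3→Exit (+1); total 3.
Path Hall→StairC→Exit (+1); total 4.
Path Hall→C5→Exit (+1); total 5.
No residual Hall→Exit path; max flow = 5.
Certifying cut of size 5: {C3→Exit, Hall→C5, Hall→Exit, Hall→StairB, StairC→Exit}.

5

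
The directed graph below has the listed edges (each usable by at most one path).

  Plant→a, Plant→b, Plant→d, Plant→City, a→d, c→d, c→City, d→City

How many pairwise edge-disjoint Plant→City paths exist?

2

Assign every edge capacity 1; by Menger, the answer equals the max flow.
Path Plant→City (+1); total 1.
Path Plant→d→City (+1); total 2.
No residual Plant→City path; max flow = 2.
Certifying cut of size 2: {Plant→City, d→City}.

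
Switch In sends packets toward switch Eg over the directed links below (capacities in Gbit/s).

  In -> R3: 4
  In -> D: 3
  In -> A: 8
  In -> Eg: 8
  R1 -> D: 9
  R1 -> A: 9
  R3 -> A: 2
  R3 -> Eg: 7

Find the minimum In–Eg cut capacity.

Augment In→Eg: bottleneck 8, flow now 8.
Augment In→R3→Eg: bottleneck 4, flow now 12.
No augmenting path remains; maximum flow = 12.
By max-flow min-cut, the minimum cut capacity equals the max flow.
In the residual graph, reachable from In: {In, D, A}.
Min-cut edges: In→R3 (4), In→Eg (8); capacity 4 + 8 = 12.

12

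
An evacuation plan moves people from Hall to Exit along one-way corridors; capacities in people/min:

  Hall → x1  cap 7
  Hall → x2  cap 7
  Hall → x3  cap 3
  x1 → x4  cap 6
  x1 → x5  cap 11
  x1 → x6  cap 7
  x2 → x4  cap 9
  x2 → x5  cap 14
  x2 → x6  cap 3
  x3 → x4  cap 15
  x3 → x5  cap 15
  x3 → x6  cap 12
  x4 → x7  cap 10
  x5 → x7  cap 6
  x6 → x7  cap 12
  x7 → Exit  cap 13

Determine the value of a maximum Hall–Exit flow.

Augment Hall→x1→x4→x7→Exit: bottleneck 6, flow now 6.
Augment Hall→x1→x5→x7→Exit: bottleneck 1, flow now 7.
Augment Hall→x2→x4→x7→Exit: bottleneck 4, flow now 11.
Augment Hall→x2→x5→x7→Exit: bottleneck 2, flow now 13.
No augmenting path remains; maximum flow = 13.
In the residual graph, reachable from Hall: {Hall, x1, x2, x3, x4, x5, x6, x7}.
Min-cut edges: x7→Exit (13); capacity 13 = 13.
This cut is saturated, so no flow can exceed 13.

13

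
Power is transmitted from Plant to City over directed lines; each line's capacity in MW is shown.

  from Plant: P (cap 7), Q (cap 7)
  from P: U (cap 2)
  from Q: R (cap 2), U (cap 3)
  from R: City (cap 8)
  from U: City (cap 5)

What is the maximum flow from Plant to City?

7

Augment Plant→P→U→City: bottleneck 2, flow now 2.
Augment Plant→Q→R→City: bottleneck 2, flow now 4.
Augment Plant→Q→U→City: bottleneck 3, flow now 7.
No augmenting path remains; maximum flow = 7.
In the residual graph, reachable from Plant: {Plant, P, Q}.
Min-cut edges: P→U (2), Q→R (2), Q→U (3); capacity 2 + 2 + 3 = 7.
This cut is saturated, so no flow can exceed 7.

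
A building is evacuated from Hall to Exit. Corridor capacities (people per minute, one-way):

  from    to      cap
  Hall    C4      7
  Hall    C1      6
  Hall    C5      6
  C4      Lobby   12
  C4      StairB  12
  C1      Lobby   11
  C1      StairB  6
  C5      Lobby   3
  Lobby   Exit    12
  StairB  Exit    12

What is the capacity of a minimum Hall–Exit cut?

16

Augment Hall→C4→Lobby→Exit: bottleneck 7, flow now 7.
Augment Hall→C1→Lobby→Exit: bottleneck 5, flow now 12.
Augment Hall→C1→StairB→Exit: bottleneck 1, flow now 13.
Augment Hall→C5→Lobby→C4→StairB→Exit: bottleneck 3, flow now 16. (uses reverse residual edge)
No augmenting path remains; maximum flow = 16.
By max-flow min-cut, the minimum cut capacity equals the max flow.
In the residual graph, reachable from Hall: {Hall, C5}.
Min-cut edges: Hall→C4 (7), Hall→C1 (6), C5→Lobby (3); capacity 7 + 6 + 3 = 16.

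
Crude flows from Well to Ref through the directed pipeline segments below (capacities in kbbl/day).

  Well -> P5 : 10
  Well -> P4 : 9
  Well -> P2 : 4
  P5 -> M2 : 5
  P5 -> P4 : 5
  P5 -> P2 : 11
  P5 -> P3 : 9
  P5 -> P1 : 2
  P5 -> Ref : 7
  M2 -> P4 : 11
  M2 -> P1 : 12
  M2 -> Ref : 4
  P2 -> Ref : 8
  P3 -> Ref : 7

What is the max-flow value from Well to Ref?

14

Augment Well→P5→Ref: bottleneck 7, flow now 7.
Augment Well→P2→Ref: bottleneck 4, flow now 11.
Augment Well→P5→M2→Ref: bottleneck 3, flow now 14.
No augmenting path remains; maximum flow = 14.
In the residual graph, reachable from Well: {Well, P4}.
Min-cut edges: Well→P5 (10), Well→P2 (4); capacity 10 + 4 = 14.
This cut is saturated, so no flow can exceed 14.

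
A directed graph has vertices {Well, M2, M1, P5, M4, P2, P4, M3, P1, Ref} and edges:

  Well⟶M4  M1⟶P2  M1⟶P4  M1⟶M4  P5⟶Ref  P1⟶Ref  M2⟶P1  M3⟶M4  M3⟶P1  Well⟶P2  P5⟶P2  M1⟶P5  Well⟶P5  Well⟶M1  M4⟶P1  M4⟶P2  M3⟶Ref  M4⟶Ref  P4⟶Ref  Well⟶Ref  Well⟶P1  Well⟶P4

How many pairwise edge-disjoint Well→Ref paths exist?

Assign every edge capacity 1; by Menger, the answer equals the max flow.
Path Well→Ref (+1); total 1.
Path Well→P5→Ref (+1); total 2.
Path Well→M4→Ref (+1); total 3.
Path Well→P4→Ref (+1); total 4.
Path Well→P1→Ref (+1); total 5.
No residual Well→Ref path; max flow = 5.
Certifying cut of size 5: {M4→Ref, P1→Ref, P4→Ref, P5→Ref, Well→Ref}.

5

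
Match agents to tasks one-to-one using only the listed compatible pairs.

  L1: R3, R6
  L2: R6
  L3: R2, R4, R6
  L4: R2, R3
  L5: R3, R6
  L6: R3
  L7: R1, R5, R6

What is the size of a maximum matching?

5

Unit-capacity flow: source→left, listed edges, right→sink; max matching = max flow.
Augmenting path L1→R3 (+1); matched 1.
Augmenting path L2→R6 (+1); matched 2.
Augmenting path L3→R2 (+1); matched 3.
Augmenting path L7→R1 (+1); matched 4.
Augmenting path L4→R2→L3→R4 (+1); matched 5.
No augmenting path remains; maximum matching = 5.
König certificate: {L3, L4, L7, R3, R6} is a vertex cover of size 5 (every listed pair touches it), so no matching can be larger.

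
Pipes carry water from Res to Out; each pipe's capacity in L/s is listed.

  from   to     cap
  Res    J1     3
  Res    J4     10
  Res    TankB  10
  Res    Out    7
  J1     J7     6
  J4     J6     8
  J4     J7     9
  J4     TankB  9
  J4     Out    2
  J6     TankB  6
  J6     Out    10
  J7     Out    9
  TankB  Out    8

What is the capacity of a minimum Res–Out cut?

28

Augment Res→Out: bottleneck 7, flow now 7.
Augment Res→J4→Out: bottleneck 2, flow now 9.
Augment Res→TankB→Out: bottleneck 8, flow now 17.
Augment Res→J1→J7→Out: bottleneck 3, flow now 20.
Augment Res→J4→J6→Out: bottleneck 8, flow now 28.
No augmenting path remains; maximum flow = 28.
By max-flow min-cut, the minimum cut capacity equals the max flow.
In the residual graph, reachable from Res: {Res, TankB}.
Min-cut edges: Res→J1 (3), Res→J4 (10), Res→Out (7), TankB→Out (8); capacity 3 + 10 + 7 + 8 = 28.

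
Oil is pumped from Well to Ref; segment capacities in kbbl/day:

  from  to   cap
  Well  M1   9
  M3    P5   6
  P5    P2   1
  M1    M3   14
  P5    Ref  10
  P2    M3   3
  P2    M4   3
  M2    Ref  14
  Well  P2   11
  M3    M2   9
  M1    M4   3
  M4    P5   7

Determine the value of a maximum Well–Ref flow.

Augment Well→P2→M4→P5→Ref: bottleneck 3, flow now 3.
Augment Well→P2→M3→M2→Ref: bottleneck 3, flow now 6.
Augment Well→M1→M4→P5→Ref: bottleneck 3, flow now 9.
Augment Well→M1→M3→M2→Ref: bottleneck 6, flow now 15.
No augmenting path remains; maximum flow = 15.
In the residual graph, reachable from Well: {Well, P2}.
Min-cut edges: Well→M1 (9), P2→M4 (3), P2→M3 (3); capacity 9 + 3 + 3 = 15.
This cut is saturated, so no flow can exceed 15.

15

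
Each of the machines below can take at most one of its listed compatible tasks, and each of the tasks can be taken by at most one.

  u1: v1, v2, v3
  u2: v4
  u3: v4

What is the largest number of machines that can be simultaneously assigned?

2

Unit-capacity flow: source→left, listed edges, right→sink; max matching = max flow.
Augmenting path u1→v1 (+1); matched 1.
Augmenting path u2→v4 (+1); matched 2.
No augmenting path remains; maximum matching = 2.
König certificate: {u1, v4} is a vertex cover of size 2 (every listed pair touches it), so no matching can be larger.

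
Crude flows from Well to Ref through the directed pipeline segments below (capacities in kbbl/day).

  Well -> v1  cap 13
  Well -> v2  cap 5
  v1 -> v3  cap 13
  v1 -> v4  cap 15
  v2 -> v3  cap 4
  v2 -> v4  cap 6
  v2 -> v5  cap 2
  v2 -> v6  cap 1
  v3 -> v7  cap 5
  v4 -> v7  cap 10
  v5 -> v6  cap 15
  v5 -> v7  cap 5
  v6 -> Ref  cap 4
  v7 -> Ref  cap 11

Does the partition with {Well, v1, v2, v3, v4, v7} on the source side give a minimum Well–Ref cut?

Given cut capacity: 2 + 1 + 11 = 14.
Augment Well→v2→v6→Ref: bottleneck 1, flow now 1.
Augment Well→v1→v3→v7→Ref: bottleneck 5, flow now 6.
Augment Well→v1→v4→v7→Ref: bottleneck 6, flow now 12.
Augment Well→v2→v5→v6→Ref: bottleneck 2, flow now 14.
No augmenting path remains; maximum flow = 14.
Cut capacity 14 equals the max flow, so it is a minimum cut.

Yes — it is a minimum cut (capacity 14).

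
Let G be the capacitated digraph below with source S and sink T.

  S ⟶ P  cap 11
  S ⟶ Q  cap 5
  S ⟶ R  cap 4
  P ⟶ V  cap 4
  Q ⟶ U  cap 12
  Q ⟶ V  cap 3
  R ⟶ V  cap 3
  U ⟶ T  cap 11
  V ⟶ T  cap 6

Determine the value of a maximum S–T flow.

Augment S→P→V→T: bottleneck 4, flow now 4.
Augment S→Q→U→T: bottleneck 5, flow now 9.
Augment S→R→V→T: bottleneck 2, flow now 11.
No augmenting path remains; maximum flow = 11.
In the residual graph, reachable from S: {S, P, R, V}.
Min-cut edges: S→Q (5), V→T (6); capacity 5 + 6 = 11.
This cut is saturated, so no flow can exceed 11.

11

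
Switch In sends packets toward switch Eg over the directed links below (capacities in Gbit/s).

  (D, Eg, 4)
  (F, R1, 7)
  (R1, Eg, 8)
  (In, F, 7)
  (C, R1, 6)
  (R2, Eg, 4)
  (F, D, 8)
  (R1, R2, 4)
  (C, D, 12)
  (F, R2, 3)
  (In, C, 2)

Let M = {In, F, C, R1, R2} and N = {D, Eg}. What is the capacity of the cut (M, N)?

Edges leaving {In, F, C, R1, R2}: F→D (8), C→D (12), R1→Eg (8), R2→Eg (4).
Cut capacity = 8 + 12 + 8 + 4 = 32.

32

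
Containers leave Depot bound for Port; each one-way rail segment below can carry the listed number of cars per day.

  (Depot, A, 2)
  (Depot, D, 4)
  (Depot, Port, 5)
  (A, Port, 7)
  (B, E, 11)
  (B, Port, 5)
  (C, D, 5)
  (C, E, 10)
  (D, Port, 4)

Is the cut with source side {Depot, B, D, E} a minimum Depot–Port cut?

No — its capacity is 16, but the minimum cut has capacity 11.

Given cut capacity: 2 + 5 + 5 + 4 = 16.
Augment Depot→Port: bottleneck 5, flow now 5.
Augment Depot→A→Port: bottleneck 2, flow now 7.
Augment Depot→D→Port: bottleneck 4, flow now 11.
No augmenting path remains; maximum flow = 11.
In the residual graph, reachable from Depot: {Depot}.
Min-cut edges: Depot→A (2), Depot→D (4), Depot→Port (5); capacity 2 + 4 + 5 = 11.
Cut capacity 16 exceeds the max flow 11, so it is not minimum.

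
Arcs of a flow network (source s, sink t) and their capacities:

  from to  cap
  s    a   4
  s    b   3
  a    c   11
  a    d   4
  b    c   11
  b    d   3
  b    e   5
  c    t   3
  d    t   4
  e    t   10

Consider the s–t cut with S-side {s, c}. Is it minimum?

No — its capacity is 10, but the minimum cut has capacity 7.

Given cut capacity: 4 + 3 + 3 = 10.
Augment s→a→c→t: bottleneck 3, flow now 3.
Augment s→a→d→t: bottleneck 1, flow now 4.
Augment s→b→d→t: bottleneck 3, flow now 7.
No augmenting path remains; maximum flow = 7.
In the residual graph, reachable from s: {s}.
Min-cut edges: s→a (4), s→b (3); capacity 4 + 3 = 7.
Cut capacity 10 exceeds the max flow 7, so it is not minimum.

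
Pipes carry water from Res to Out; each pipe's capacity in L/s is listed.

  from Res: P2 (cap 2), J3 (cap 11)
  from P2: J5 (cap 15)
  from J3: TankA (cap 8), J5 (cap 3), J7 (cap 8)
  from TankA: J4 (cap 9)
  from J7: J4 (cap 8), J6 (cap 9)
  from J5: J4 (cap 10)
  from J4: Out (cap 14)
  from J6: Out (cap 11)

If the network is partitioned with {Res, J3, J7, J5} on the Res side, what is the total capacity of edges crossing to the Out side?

Edges leaving {Res, J3, J7, J5}: Res→P2 (2), J3→TankA (8), J7→J4 (8), J7→J6 (9), J5→J4 (10).
Cut capacity = 2 + 8 + 8 + 9 + 10 = 37.

37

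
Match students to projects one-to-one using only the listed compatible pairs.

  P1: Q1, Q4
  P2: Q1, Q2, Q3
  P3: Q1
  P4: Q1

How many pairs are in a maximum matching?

Unit-capacity flow: source→left, listed edges, right→sink; max matching = max flow.
Augmenting path P1→Q1 (+1); matched 1.
Augmenting path P2→Q2 (+1); matched 2.
Augmenting path P3→Q1→P1→Q4 (+1); matched 3.
No augmenting path remains; maximum matching = 3.
König certificate: {P1, P2, Q1} is a vertex cover of size 3 (every listed pair touches it), so no matching can be larger.

3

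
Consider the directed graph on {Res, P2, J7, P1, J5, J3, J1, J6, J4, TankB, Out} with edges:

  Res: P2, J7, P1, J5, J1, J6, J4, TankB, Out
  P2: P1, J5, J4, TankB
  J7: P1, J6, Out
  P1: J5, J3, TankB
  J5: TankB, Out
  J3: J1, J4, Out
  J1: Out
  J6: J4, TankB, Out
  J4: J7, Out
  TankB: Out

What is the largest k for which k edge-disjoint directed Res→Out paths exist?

8

Assign every edge capacity 1; by Menger, the answer equals the max flow.
Path Res→Out (+1); total 1.
Path Res→J7→Out (+1); total 2.
Path Res→J5→Out (+1); total 3.
Path Res→J1→Out (+1); total 4.
Path Res→J6→Out (+1); total 5.
Path Res→J4→Out (+1); total 6.
Path Res→TankB→Out (+1); total 7.
Path Res→P1→J3→Out (+1); total 8.
No residual Res→Out path; max flow = 8.
Certifying cut of size 8: {J4→Out, J5→Out, J6→Out, J7→Out, P1→J3, Res→J1, Res→Out, TankB→Out}.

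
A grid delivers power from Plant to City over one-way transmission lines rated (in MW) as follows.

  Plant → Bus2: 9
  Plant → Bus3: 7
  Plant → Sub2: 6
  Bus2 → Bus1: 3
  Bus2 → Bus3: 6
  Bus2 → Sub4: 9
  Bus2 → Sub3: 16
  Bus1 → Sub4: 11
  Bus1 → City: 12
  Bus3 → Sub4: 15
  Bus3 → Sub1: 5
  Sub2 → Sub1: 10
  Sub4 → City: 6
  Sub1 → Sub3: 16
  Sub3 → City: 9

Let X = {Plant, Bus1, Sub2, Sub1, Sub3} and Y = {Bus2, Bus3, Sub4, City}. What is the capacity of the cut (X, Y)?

48

Edges leaving {Plant, Bus1, Sub2, Sub1, Sub3}: Plant→Bus2 (9), Plant→Bus3 (7), Bus1→Sub4 (11), Bus1→City (12), Sub3→City (9).
Cut capacity = 9 + 7 + 11 + 12 + 9 = 48.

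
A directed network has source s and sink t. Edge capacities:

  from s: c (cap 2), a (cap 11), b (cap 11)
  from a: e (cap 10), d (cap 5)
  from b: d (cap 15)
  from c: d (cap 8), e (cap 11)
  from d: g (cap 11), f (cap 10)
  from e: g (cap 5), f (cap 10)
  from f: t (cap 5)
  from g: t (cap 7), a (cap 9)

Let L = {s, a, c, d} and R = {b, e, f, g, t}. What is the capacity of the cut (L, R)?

Edges leaving {s, a, c, d}: s→b (11), a→e (10), c→e (11), d→f (10), d→g (11).
Cut capacity = 11 + 10 + 11 + 10 + 11 = 53.

53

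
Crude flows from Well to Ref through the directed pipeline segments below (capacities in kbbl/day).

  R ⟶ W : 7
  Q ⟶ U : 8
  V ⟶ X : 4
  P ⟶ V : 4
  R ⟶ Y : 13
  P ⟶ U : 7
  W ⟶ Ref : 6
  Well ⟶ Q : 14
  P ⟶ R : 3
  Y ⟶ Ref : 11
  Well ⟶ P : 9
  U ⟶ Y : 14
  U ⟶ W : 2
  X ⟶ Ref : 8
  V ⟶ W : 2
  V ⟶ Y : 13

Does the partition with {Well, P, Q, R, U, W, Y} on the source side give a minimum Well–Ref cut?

Given cut capacity: 4 + 6 + 11 = 21.
Augment Well→P→R→W→Ref: bottleneck 3, flow now 3.
Augment Well→P→U→W→Ref: bottleneck 2, flow now 5.
Augment Well→P→U→Y→Ref: bottleneck 4, flow now 9.
Augment Well→Q→U→Y→Ref: bottleneck 7, flow now 16.
Augment Well→Q→U→P→V→W→Ref: bottleneck 1, flow now 17. (uses reverse residual edge)
No augmenting path remains; maximum flow = 17.
In the residual graph, reachable from Well: {Well, Q}.
Min-cut edges: Well→P (9), Q→U (8); capacity 9 + 8 = 17.
Cut capacity 21 exceeds the max flow 17, so it is not minimum.

No — its capacity is 21, but the minimum cut has capacity 17.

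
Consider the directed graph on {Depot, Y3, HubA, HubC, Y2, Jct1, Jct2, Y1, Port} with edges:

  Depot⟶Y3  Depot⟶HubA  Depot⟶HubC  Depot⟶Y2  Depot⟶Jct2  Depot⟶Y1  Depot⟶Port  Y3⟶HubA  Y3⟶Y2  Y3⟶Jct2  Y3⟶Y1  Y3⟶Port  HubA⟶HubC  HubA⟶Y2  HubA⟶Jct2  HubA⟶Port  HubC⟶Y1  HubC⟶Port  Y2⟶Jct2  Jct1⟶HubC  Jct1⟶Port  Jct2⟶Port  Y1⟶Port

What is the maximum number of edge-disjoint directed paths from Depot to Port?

6

Assign every edge capacity 1; by Menger, the answer equals the max flow.
Path Depot→Port (+1); total 1.
Path Depot→Y3→Port (+1); total 2.
Path Depot→HubA→Port (+1); total 3.
Path Depot→HubC→Port (+1); total 4.
Path Depot→Jct2→Port (+1); total 5.
Path Depot→Y1→Port (+1); total 6.
No residual Depot→Port path; max flow = 6.
Certifying cut of size 6: {Depot→HubA, Depot→HubC, Depot→Port, Depot→Y1, Depot→Y3, Jct2→Port}.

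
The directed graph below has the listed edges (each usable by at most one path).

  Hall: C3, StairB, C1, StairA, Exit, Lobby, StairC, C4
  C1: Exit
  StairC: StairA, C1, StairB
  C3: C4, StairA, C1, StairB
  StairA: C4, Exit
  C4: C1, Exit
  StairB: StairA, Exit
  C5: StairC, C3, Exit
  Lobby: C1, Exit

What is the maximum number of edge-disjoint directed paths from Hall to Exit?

Assign every edge capacity 1; by Menger, the answer equals the max flow.
Path Hall→Exit (+1); total 1.
Path Hall→Lobby→Exit (+1); total 2.
Path Hall→C4→Exit (+1); total 3.
Path Hall→C1→Exit (+1); total 4.
Path Hall→StairB→Exit (+1); total 5.
Path Hall→StairA→Exit (+1); total 6.
No residual Hall→Exit path; max flow = 6.
Certifying cut of size 6: {C1→Exit, C4→Exit, Hall→Exit, Hall→Lobby, StairA→Exit, StairB→Exit}.

6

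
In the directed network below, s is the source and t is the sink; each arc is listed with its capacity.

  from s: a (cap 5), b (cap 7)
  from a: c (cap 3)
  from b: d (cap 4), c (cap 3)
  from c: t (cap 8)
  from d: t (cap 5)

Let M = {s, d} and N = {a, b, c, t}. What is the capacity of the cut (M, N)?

17

Edges leaving {s, d}: s→a (5), s→b (7), d→t (5).
Cut capacity = 5 + 7 + 5 = 17.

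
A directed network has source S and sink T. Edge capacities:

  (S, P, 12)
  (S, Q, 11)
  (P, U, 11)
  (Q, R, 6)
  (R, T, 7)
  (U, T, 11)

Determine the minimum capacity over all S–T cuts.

17

Augment S→P→U→T: bottleneck 11, flow now 11.
Augment S→Q→R→T: bottleneck 6, flow now 17.
No augmenting path remains; maximum flow = 17.
By max-flow min-cut, the minimum cut capacity equals the max flow.
In the residual graph, reachable from S: {S, P, Q}.
Min-cut edges: P→U (11), Q→R (6); capacity 11 + 6 = 17.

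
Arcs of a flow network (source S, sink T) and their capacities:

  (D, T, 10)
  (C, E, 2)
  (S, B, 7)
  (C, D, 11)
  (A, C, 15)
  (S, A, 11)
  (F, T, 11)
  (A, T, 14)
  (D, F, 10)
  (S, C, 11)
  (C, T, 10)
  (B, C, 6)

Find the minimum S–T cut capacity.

28

Augment S→A→T: bottleneck 11, flow now 11.
Augment S→C→T: bottleneck 10, flow now 21.
Augment S→C→D→T: bottleneck 1, flow now 22.
Augment S→B→C→D→T: bottleneck 6, flow now 28.
No augmenting path remains; maximum flow = 28.
By max-flow min-cut, the minimum cut capacity equals the max flow.
In the residual graph, reachable from S: {S, B}.
Min-cut edges: S→A (11), S→C (11), B→C (6); capacity 11 + 11 + 6 = 28.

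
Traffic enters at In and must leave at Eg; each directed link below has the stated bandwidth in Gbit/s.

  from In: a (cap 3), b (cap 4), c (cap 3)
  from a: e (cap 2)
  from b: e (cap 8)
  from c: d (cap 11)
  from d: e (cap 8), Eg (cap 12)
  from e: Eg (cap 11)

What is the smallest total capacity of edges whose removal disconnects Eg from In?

9

Augment In→a→e→Eg: bottleneck 2, flow now 2.
Augment In→b→e→Eg: bottleneck 4, flow now 6.
Augment In→c→d→Eg: bottleneck 3, flow now 9.
No augmenting path remains; maximum flow = 9.
By max-flow min-cut, the minimum cut capacity equals the max flow.
In the residual graph, reachable from In: {In, a}.
Min-cut edges: In→b (4), In→c (3), a→e (2); capacity 4 + 3 + 2 = 9.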